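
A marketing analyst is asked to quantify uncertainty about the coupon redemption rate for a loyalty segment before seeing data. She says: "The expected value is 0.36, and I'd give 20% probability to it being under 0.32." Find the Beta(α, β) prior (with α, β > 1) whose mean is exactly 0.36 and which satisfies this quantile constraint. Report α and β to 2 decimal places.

With mean 0.36 fixed, write α = 0.36s, β = 0.64s where s = α+β.
Need P(θ < 0.32) = 0.2 under Beta(0.36s, 0.64s). Normal approximation: (q−m)/√(m(1−m)/s) ≈ z_{0.2} = -0.842, so s ≈ 0.36·0.64·(-0.842)²/(0.32−0.36)² = 102.0.
At s = 102.0: P(θ<0.32) ≈ 0.202. Adjusting to match 0.2 gives s ≈ 103.36.
So α = 0.36·103.36 ≈ 37.21, β = 0.64·103.36 ≈ 66.15.

α ≈ 37.21, β ≈ 66.15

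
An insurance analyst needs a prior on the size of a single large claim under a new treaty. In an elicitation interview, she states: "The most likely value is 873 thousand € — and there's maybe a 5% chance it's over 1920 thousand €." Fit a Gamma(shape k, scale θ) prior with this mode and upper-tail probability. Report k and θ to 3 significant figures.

k ≈ 5.43, θ ≈ 197

Gamma(k,θ) with k>1 has mode (k−1)θ, so θ = 873/(k−1).
Need P(X < 1920) = 0.95 with θ tied to k this way. Start at k = 2, θ = 873: P(X<1920) ≈ 0.645.
Too low — raise k to concentrate. Iterating converges to k ≈ 5.43.
Then θ = 873/(5.43−1) ≈ 197.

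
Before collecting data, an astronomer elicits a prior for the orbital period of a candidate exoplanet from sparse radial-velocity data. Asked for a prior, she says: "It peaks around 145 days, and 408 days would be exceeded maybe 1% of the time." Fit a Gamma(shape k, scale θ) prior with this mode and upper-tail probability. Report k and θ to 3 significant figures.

Gamma(k,θ) with k>1 has mode (k−1)θ, so θ = 145/(k−1).
Need P(X < 408) = 0.99 with θ tied to k this way. Start at k = 2, θ = 145: P(X<408) ≈ 0.771.
Too low — raise k to concentrate. Iterating converges to k ≈ 5.27.
Then θ = 145/(5.27−1) ≈ 34.

k ≈ 5.27, θ ≈ 34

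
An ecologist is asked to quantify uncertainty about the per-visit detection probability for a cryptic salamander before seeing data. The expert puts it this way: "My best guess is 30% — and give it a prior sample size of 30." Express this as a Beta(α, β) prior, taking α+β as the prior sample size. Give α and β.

Under the effective-sample-size interpretation, Beta(α, β) has prior mean α/(α+β) and prior sample size α+β.
So α+β = 30 and α/(α+β) = 0.3, giving α = 0.3·30 = 9 and β = 30 − 9 = 21.

α = 9, β = 21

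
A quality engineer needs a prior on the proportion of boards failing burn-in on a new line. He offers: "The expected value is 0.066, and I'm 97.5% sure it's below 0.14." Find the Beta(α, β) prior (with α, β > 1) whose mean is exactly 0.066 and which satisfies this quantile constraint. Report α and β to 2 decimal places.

With mean 0.066 fixed, write α = 0.066s, β = 0.934s where s = α+β.
Need P(θ < 0.14) = 0.975 under Beta(0.066s, 0.934s). Normal approximation: (q−m)/√(m(1−m)/s) ≈ z_{0.975} = 1.96, so s ≈ 0.066·0.934·(1.96)²/(0.14−0.066)² = 43.2.
At s = 43.2: P(θ<0.14) ≈ 0.955. Adjusting to match 0.975 gives s ≈ 60.78.
So α = 0.066·60.78 ≈ 4.01, β = 0.934·60.78 ≈ 56.77.

α ≈ 4.01, β ≈ 56.77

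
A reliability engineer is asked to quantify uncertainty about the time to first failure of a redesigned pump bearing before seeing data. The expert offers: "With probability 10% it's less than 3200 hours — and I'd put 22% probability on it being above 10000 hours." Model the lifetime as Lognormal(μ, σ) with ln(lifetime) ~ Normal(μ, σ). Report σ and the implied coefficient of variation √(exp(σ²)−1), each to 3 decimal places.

σ ≈ 0.555, CV ≈ 0.600

If T ~ Lognormal(μ,σ) then ln T ~ Normal(μ,σ), so the p-quantile of ln T is μ + z_p·σ.
ln(3200) = 8.071 and ln(10000) = 9.21; z_{0.1} = -1.282, z_{0.78} = 0.7722.
σ = (9.21 − 8.071)/(0.7722 − (-1.282)) = 0.555.
μ = 8.071 − (-1.282)·0.555 = 8.782.
CV = √(exp(σ²)−1) = √(exp(0.3078)−1) = 0.600.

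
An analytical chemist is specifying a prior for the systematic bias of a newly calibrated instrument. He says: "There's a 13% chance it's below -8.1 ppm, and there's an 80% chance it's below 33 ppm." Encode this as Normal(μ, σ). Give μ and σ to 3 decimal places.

μ = 15.424, σ = 20.884

The p-quantile of Normal(μ,σ) is μ + z_p·σ, with z_{0.13} = -1.126 and z_{0.8} = 0.8416.
Eliminate σ: μ = (z₂·x₁ − z₁·x₂)/(z₂ − z₁) = (0.8416·-8.1 − (-1.126)·33)/1.968 = 15.424.
Then σ = (x₂ − x₁)/(z₂ − z₁) = (33 − -8.1)/1.968 = 20.884.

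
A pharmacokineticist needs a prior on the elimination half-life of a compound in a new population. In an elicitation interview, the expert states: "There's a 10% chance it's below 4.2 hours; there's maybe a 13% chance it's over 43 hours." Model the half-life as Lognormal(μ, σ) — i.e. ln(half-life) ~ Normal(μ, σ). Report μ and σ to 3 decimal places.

If T ~ Lognormal(μ,σ) then ln T ~ Normal(μ,σ), so the p-quantile of ln T is μ + z_p·σ.
ln(4.2) = 1.435 and ln(43) = 3.761; z_{0.1} = -1.282, z_{0.87} = 1.126.
σ = (3.761 − 1.435)/(1.126 − (-1.282)) = 0.966.
μ = 1.435 − (-1.282)·0.966 = 2.673.

μ ≈ 2.673, σ ≈ 0.966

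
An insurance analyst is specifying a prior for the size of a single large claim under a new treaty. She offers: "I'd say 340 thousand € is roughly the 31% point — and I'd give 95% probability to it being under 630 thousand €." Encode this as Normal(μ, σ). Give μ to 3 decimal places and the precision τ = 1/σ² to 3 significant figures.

μ = 407.173, τ = 5.45e-05

The p-quantile of Normal(μ,σ) is μ + z_p·σ, with z_{0.31} = -0.4959 and z_{0.95} = 1.645.
Eliminate σ: μ = (z₂·x₁ − z₁·x₂)/(z₂ − z₁) = (1.645·340 − (-0.4959)·630)/2.141 = 407.173.
Then σ = (x₂ − x₁)/(z₂ − z₁) = (630 − 340)/2.141 = 135.469.
Precision τ = 1/σ² = 1/135.5² = 5.45e-05.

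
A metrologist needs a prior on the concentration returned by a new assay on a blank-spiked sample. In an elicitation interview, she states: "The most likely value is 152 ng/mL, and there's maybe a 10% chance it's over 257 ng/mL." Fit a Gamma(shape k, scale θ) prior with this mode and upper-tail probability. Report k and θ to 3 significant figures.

Gamma(k,θ) with k>1 has mode (k−1)θ, so θ = 152/(k−1).
Need P(X < 257) = 0.9 with θ tied to k this way. Start at k = 2, θ = 152: P(X<257) ≈ 0.504.
Too low — raise k to concentrate. Iterating converges to k ≈ 7.86.
Then θ = 152/(7.86−1) ≈ 22.2.

k ≈ 7.86, θ ≈ 22.2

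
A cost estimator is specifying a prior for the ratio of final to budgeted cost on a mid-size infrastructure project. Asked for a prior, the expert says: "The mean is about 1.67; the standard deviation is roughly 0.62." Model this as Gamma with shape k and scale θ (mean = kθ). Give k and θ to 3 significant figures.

For Gamma(k, scale θ): mean = kθ, variance = kθ², so CV = 1/√k.
CV = SD/mean = 0.62/1.67 = 0.3713, hence k = 1/CV² = 7.26.
Then θ = mean/k = 1.67/7.26 = 0.23.

k ≈ 7.26, θ ≈ 0.23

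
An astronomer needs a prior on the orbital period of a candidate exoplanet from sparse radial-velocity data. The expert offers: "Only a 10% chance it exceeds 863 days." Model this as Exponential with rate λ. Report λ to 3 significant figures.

λ ≈ 0.00267

P(T > 863.0) = e^(−λ·863.0) = 0.1, so λ = −ln(0.1)/863.0 = 0.00267.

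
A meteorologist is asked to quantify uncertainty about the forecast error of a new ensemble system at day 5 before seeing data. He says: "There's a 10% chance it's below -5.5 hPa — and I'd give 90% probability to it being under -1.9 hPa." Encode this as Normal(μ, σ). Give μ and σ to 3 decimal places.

μ = -3.700, σ = 1.405

For Normal(μ,σ), the p-quantile is μ + z_p·σ. Here z_{0.1} = -1.282, z_{0.9} = 1.282.
So -5.5 = μ − 1.282σ and -1.9 = μ + 1.282σ.
Subtracting: σ = (-1.9 − -5.5)/(1.282 − (-1.282)) = 1.405.
Then μ = -5.5 − (-1.282)·1.405 = -3.700.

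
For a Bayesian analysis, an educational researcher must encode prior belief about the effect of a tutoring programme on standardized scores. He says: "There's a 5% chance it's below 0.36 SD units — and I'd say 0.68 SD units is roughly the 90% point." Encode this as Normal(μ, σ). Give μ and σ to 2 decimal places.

The p-quantile of Normal(μ,σ) is μ + z_p·σ, with z_{0.05} = -1.645 and z_{0.9} = 1.282.
Eliminate σ: μ = (z₂·x₁ − z₁·x₂)/(z₂ − z₁) = (1.282·0.36 − (-1.645)·0.68)/2.926 = 0.54.
Then σ = (x₂ − x₁)/(z₂ − z₁) = (0.68 − 0.36)/2.926 = 0.11.

μ = 0.54, σ = 0.11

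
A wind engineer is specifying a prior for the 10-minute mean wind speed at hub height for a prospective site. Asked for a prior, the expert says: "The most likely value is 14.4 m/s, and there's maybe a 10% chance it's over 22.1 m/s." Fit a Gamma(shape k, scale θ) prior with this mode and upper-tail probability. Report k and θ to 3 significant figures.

k ≈ 11.2, θ ≈ 1.42

Gamma(k,θ) with k>1 has mode (k−1)θ, so θ = 14.4/(k−1).
Need P(X < 22.1) = 0.9 with θ tied to k this way. Start at k = 2, θ = 14.4: P(X<22.1) ≈ 0.454.
Too low — raise k to concentrate. Iterating converges to k ≈ 11.2.
Then θ = 14.4/(11.2−1) ≈ 1.42.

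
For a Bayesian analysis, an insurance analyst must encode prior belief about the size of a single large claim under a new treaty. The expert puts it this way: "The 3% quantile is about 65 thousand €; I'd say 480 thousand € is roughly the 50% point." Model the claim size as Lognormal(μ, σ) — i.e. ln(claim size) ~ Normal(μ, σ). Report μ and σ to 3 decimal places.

If T ~ Lognormal(μ,σ) then ln T ~ Normal(μ,σ), so the p-quantile of ln T is μ + z_p·σ.
ln(65) = 4.174 and ln(480) = 6.174; z_{0.03} = -1.881, z_{0.5} = 0.
σ = (6.174 − 4.174)/(0 − (-1.881)) = 1.063.
μ = 4.174 − (-1.881)·1.063 = 6.174.

μ ≈ 6.174, σ ≈ 1.063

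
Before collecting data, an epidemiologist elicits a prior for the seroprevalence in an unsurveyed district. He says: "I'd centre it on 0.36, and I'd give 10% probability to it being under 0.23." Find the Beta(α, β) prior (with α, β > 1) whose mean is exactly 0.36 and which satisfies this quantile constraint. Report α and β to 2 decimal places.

With mean 0.36 fixed, write α = 0.36s, β = 0.64s where s = α+β.
Need P(θ < 0.23) = 0.1 under Beta(0.36s, 0.64s). Normal approximation: (q−m)/√(m(1−m)/s) ≈ z_{0.1} = -1.28, so s ≈ 0.36·0.64·(-1.28)²/(0.23−0.36)² = 22.4.
At s = 22.4: P(θ<0.23) ≈ 0.092. Adjusting to match 0.1 gives s ≈ 20.92.
So α = 0.36·20.92 ≈ 7.53, β = 0.64·20.92 ≈ 13.39.

α ≈ 7.53, β ≈ 13.39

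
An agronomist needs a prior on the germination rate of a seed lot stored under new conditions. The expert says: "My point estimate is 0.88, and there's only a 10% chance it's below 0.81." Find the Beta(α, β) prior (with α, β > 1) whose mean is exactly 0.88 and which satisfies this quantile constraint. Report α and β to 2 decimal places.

α ≈ 33.67, β ≈ 4.59

With mean 0.88 fixed, write α = 0.88s, β = 0.12s where s = α+β.
Need P(θ < 0.81) = 0.1 under Beta(0.88s, 0.12s). Normal approximation: (q−m)/√(m(1−m)/s) ≈ z_{0.1} = -1.28, so s ≈ 0.88·0.12·(-1.28)²/(0.81−0.88)² = 35.4.
At s = 35.4: P(θ<0.81) ≈ 0.107. Adjusting to match 0.1 gives s ≈ 38.26.
So α = 0.88·38.26 ≈ 33.67, β = 0.12·38.26 ≈ 4.59.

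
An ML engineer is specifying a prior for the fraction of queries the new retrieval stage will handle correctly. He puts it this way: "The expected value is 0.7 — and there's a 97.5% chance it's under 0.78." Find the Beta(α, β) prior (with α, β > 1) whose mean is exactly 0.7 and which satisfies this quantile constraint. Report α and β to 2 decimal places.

With mean 0.7 fixed, write α = 0.7s, β = 0.3s where s = α+β.
Need P(θ < 0.78) = 0.975 under Beta(0.7s, 0.3s). Normal approximation: (q−m)/√(m(1−m)/s) ≈ z_{0.975} = 1.96, so s ≈ 0.7·0.3·(1.96)²/(0.78−0.7)² = 126.0.
At s = 126.0: P(θ<0.78) ≈ 0.980. Adjusting to match 0.975 gives s ≈ 114.68.
So α = 0.7·114.68 ≈ 80.28, β = 0.3·114.68 ≈ 34.40.

α ≈ 80.28, β ≈ 34.40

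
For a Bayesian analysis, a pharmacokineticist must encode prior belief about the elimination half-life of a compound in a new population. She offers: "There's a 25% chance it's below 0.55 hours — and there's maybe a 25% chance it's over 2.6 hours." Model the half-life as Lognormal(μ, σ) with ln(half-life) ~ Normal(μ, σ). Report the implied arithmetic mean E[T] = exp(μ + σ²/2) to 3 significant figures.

E[T] ≈ 2.32 hours

If T ~ Lognormal(μ,σ) then ln T ~ Normal(μ,σ), so the p-quantile of ln T is μ + z_p·σ.
ln(0.55) = -0.5978 and ln(2.6) = 0.9555; z_{0.25} = -0.6745, z_{0.75} = 0.6745.
σ = (0.9555 − -0.5978)/(0.6745 − (-0.6745)) = 1.151.
μ = -0.5978 − (-0.6745)·1.151 = 0.179.
E[T] = exp(μ + σ²/2) = exp(0.179 + 0.6630) = 2.32 hours.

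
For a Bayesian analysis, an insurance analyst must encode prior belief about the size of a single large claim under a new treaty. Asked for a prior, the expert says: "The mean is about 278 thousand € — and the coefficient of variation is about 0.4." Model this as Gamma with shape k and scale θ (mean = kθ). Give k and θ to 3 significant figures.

k ≈ 6.25, θ ≈ 44.5

For Gamma(k, scale θ): mean = kθ, variance = kθ², so CV = 1/√k.
CV = 0.4, hence k = 1/CV² = 6.25.
Then θ = mean/k = 278/6.25 = 44.5.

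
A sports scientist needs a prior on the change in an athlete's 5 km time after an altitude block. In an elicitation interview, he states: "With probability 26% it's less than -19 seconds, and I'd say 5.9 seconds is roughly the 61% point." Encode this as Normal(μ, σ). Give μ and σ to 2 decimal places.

μ = -1.64, σ = 26.99

For Normal(μ,σ), the p-quantile is μ + z_p·σ. Here z_{0.26} = -0.6433, z_{0.61} = 0.2793.
So -19 = μ − 0.6433σ and 5.9 = μ + 0.2793σ.
Subtracting: σ = (5.9 − -19)/(0.2793 − (-0.6433)) = 26.99.
Then μ = -19 − (-0.6433)·26.99 = -1.64.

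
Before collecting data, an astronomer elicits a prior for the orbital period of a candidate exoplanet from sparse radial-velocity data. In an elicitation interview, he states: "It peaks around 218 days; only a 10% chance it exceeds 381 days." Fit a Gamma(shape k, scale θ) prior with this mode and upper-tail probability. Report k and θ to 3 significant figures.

k ≈ 7.09, θ ≈ 35.8

Gamma(k,θ) with k>1 has mode (k−1)θ, so θ = 218/(k−1).
Need P(X < 381) = 0.9 with θ tied to k this way. Start at k = 2, θ = 218: P(X<381) ≈ 0.521.
Too low — raise k to concentrate. Iterating converges to k ≈ 7.09.
Then θ = 218/(7.09−1) ≈ 35.8.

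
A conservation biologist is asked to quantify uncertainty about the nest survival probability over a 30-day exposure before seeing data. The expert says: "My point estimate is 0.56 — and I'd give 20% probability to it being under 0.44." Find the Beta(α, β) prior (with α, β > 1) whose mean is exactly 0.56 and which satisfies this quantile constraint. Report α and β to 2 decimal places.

With mean 0.56 fixed, write α = 0.56s, β = 0.44s where s = α+β.
Need P(θ < 0.44) = 0.2 under Beta(0.56s, 0.44s). Normal approximation: (q−m)/√(m(1−m)/s) ≈ z_{0.2} = -0.842, so s ≈ 0.56·0.44·(-0.842)²/(0.44−0.56)² = 12.1.
At s = 12.1: P(θ<0.44) ≈ 0.199. Adjusting to match 0.2 gives s ≈ 12.06.
So α = 0.56·12.06 ≈ 6.75, β = 0.44·12.06 ≈ 5.31.

α ≈ 6.75, β ≈ 5.31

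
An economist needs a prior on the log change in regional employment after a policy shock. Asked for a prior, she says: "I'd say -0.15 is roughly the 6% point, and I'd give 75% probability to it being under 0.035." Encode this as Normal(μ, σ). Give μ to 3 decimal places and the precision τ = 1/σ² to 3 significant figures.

μ = -0.021, τ = 145

The p-quantile of Normal(μ,σ) is μ + z_p·σ, with z_{0.06} = -1.555 and z_{0.75} = 0.6745.
Eliminate σ: μ = (z₂·x₁ − z₁·x₂)/(z₂ − z₁) = (0.6745·-0.15 − (-1.555)·0.035)/2.229 = -0.021.
Then σ = (x₂ − x₁)/(z₂ − z₁) = (0.035 − -0.15)/2.229 = 0.083.
Precision τ = 1/σ² = 1/0.08299² = 145.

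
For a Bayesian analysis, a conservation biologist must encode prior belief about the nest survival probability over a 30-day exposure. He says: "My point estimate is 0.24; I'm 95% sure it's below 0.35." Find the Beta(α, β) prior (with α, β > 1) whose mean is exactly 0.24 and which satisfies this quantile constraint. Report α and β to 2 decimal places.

With mean 0.24 fixed, write α = 0.24s, β = 0.76s where s = α+β.
Need P(θ < 0.35) = 0.95 under Beta(0.24s, 0.76s). Normal approximation: (q−m)/√(m(1−m)/s) ≈ z_{0.95} = 1.64, so s ≈ 0.24·0.76·(1.64)²/(0.35−0.24)² = 40.8.
At s = 40.8: P(θ<0.35) ≈ 0.942. Adjusting to match 0.95 gives s ≈ 44.96.
So α = 0.24·44.96 ≈ 10.79, β = 0.76·44.96 ≈ 34.17.

α ≈ 10.79, β ≈ 34.17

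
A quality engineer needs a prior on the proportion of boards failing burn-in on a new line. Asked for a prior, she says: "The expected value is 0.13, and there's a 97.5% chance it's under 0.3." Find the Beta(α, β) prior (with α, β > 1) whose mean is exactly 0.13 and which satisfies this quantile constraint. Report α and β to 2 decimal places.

With mean 0.13 fixed, write α = 0.13s, β = 0.87s where s = α+β.
Need P(θ < 0.3) = 0.975 under Beta(0.13s, 0.87s). Normal approximation: (q−m)/√(m(1−m)/s) ≈ z_{0.975} = 1.96, so s ≈ 0.13·0.87·(1.96)²/(0.3−0.13)² = 15.0.
At s = 15.0: P(θ<0.3) ≈ 0.956. Adjusting to match 0.975 gives s ≈ 20.85.
So α = 0.13·20.85 ≈ 2.71, β = 0.87·20.85 ≈ 18.14.

α ≈ 2.71, β ≈ 18.14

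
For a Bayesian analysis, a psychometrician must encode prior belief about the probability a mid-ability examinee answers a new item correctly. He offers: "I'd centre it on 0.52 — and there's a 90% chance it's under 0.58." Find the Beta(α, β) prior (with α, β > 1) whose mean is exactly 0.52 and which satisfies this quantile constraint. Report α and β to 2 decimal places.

α ≈ 58.89, β ≈ 54.36

With mean 0.52 fixed, write α = 0.52s, β = 0.48s where s = α+β.
Need P(θ < 0.58) = 0.9 under Beta(0.52s, 0.48s). Normal approximation: (q−m)/√(m(1−m)/s) ≈ z_{0.9} = 1.28, so s ≈ 0.52·0.48·(1.28)²/(0.58−0.52)² = 113.9.
At s = 113.9: P(θ<0.58) ≈ 0.901. Adjusting to match 0.9 gives s ≈ 113.25.
So α = 0.52·113.25 ≈ 58.89, β = 0.48·113.25 ≈ 54.36.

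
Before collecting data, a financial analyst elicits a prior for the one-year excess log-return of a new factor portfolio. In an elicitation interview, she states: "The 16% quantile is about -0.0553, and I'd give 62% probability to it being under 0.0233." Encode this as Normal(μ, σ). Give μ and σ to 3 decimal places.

The p-quantile of Normal(μ,σ) is μ + z_p·σ, with z_{0.16} = -0.9945 and z_{0.62} = 0.3055.
Eliminate σ: μ = (z₂·x₁ − z₁·x₂)/(z₂ − z₁) = (0.3055·-0.0553 − (-0.9945)·0.0233)/1.3 = 0.005.
Then σ = (x₂ − x₁)/(z₂ − z₁) = (0.0233 − -0.0553)/1.3 = 0.060.

μ = 0.005, σ = 0.060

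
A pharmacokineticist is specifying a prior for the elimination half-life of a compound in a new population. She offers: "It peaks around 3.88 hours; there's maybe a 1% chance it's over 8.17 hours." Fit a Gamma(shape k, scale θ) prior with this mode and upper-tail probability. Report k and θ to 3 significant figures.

Gamma(k,θ) with k>1 has mode (k−1)θ, so θ = 3.88/(k−1).
Need P(X < 8.17) = 0.99 with θ tied to k this way. Start at k = 2, θ = 3.88: P(X<8.17) ≈ 0.622.
Too low — raise k to concentrate. Iterating converges to k ≈ 9.77.
Then θ = 3.88/(9.77−1) ≈ 0.442.

k ≈ 9.77, θ ≈ 0.442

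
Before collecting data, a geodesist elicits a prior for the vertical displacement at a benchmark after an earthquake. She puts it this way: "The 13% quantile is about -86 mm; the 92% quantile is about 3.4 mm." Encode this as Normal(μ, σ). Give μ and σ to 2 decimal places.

μ = -46.22, σ = 35.32

For Normal(μ,σ), the p-quantile is μ + z_p·σ. Here z_{0.13} = -1.126, z_{0.92} = 1.405.
So -86 = μ − 1.126σ and 3.4 = μ + 1.405σ.
Subtracting: σ = (3.4 − -86)/(1.405 − (-1.126)) = 35.32.
Then μ = -86 − (-1.126)·35.32 = -46.22.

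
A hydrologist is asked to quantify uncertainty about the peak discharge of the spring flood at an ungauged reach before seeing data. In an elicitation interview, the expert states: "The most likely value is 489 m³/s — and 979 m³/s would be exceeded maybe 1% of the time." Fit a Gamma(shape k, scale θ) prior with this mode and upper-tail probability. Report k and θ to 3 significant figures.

Gamma(k,θ) with k>1 has mode (k−1)θ, so θ = 489/(k−1).
Need P(X < 979) = 0.99 with θ tied to k this way. Start at k = 2, θ = 489: P(X<979) ≈ 0.595.
Too low — raise k to concentrate. Iterating converges to k ≈ 11.2.
Then θ = 489/(11.2−1) ≈ 48.

k ≈ 11.2, θ ≈ 48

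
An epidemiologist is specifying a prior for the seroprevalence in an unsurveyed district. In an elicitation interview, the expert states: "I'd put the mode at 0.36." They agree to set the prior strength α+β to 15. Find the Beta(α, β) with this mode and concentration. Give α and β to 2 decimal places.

For α,β > 1 the Beta mode is (α−1)/(α+β−2). With α+β = 15, the mode is (α−1)/13.
Set (α−1)/13 = 0.36 → α = 1 + 0.36·13 = 5.68.
β = 15 − α = 9.32.

α = 5.68, β = 9.32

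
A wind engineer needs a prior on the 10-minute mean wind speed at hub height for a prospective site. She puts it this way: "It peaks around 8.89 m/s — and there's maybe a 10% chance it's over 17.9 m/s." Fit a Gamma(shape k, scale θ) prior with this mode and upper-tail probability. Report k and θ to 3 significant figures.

Gamma(k,θ) with k>1 has mode (k−1)θ, so θ = 8.89/(k−1).
Need P(X < 17.9) = 0.9 with θ tied to k this way. Start at k = 2, θ = 8.89: P(X<17.9) ≈ 0.598.
Too low — raise k to concentrate. Iterating converges to k ≈ 4.92.
Then θ = 8.89/(4.92−1) ≈ 2.27.

k ≈ 4.92, θ ≈ 2.27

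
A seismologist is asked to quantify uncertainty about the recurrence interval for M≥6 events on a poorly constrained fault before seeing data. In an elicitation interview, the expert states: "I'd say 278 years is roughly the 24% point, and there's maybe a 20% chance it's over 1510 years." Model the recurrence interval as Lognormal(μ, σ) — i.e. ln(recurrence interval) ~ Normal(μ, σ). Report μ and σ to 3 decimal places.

μ ≈ 6.400, σ ≈ 1.093

If T ~ Lognormal(μ,σ) then ln T ~ Normal(μ,σ), so the p-quantile of ln T is μ + z_p·σ.
ln(278) = 5.628 and ln(1510) = 7.32; z_{0.24} = -0.7063, z_{0.8} = 0.8416.
σ = (7.32 − 5.628)/(0.8416 − (-0.7063)) = 1.093.
μ = 5.628 − (-0.7063)·1.093 = 6.400.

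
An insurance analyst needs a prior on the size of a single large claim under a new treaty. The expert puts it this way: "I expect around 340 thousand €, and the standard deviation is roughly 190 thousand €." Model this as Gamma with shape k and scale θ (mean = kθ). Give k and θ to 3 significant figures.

For Gamma(k, scale θ): mean = kθ, variance = kθ², so CV = 1/√k.
CV = SD/mean = 190/340 = 0.5588, hence k = 1/CV² = 3.2.
Then θ = mean/k = 340/3.2 = 106.

k ≈ 3.2, θ ≈ 106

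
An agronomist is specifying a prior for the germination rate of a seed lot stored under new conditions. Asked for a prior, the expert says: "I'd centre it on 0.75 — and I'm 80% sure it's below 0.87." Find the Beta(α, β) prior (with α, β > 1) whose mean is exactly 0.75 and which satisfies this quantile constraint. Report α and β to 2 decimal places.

With mean 0.75 fixed, write α = 0.75s, β = 0.25s where s = α+β.
Need P(θ < 0.87) = 0.8 under Beta(0.75s, 0.25s). Normal approximation: (q−m)/√(m(1−m)/s) ≈ z_{0.8} = 0.842, so s ≈ 0.75·0.25·(0.842)²/(0.87−0.75)² = 9.2.
At s = 9.2: P(θ<0.87) ≈ 0.795. Adjusting to match 0.8 gives s ≈ 9.51.
So α = 0.75·9.51 ≈ 7.13, β = 0.25·9.51 ≈ 2.38.

α ≈ 7.13, β ≈ 2.38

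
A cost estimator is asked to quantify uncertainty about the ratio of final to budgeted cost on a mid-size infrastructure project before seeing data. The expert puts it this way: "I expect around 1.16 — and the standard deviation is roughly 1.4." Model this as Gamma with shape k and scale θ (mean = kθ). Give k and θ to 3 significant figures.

For Gamma(k, scale θ): mean = kθ, variance = kθ², so CV = 1/√k.
CV = SD/mean = 1.4/1.16 = 1.207, hence k = 1/CV² = 0.687.
Then θ = mean/k = 1.16/0.687 = 1.69.

k ≈ 0.687, θ ≈ 1.69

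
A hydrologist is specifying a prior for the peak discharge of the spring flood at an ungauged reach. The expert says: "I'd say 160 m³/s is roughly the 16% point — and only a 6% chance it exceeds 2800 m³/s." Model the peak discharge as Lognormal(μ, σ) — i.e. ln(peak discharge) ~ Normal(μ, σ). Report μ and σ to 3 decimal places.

If T ~ Lognormal(μ,σ) then ln T ~ Normal(μ,σ), so the p-quantile of ln T is μ + z_p·σ.
ln(160) = 5.075 and ln(2800) = 7.937; z_{0.16} = -0.9945, z_{0.94} = 1.555.
σ = (7.937 − 5.075)/(1.555 − (-0.9945)) = 1.123.
μ = 5.075 − (-0.9945)·1.123 = 6.192.

μ ≈ 6.192, σ ≈ 1.123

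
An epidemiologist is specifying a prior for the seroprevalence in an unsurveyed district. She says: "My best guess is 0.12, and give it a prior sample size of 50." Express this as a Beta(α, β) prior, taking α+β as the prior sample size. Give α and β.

Under the effective-sample-size interpretation, Beta(α, β) has prior mean α/(α+β) and prior sample size α+β.
So α+β = 50 and α/(α+β) = 0.12, giving α = 0.12·50 = 6 and β = 50 − 6 = 44.

α = 6, β = 44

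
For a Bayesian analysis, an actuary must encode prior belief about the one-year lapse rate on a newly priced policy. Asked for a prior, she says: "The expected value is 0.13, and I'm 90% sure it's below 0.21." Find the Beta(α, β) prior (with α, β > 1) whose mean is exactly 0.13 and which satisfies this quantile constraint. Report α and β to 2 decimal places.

α ≈ 4.08, β ≈ 27.31

With mean 0.13 fixed, write α = 0.13s, β = 0.87s where s = α+β.
Need P(θ < 0.21) = 0.9 under Beta(0.13s, 0.87s). Normal approximation: (q−m)/√(m(1−m)/s) ≈ z_{0.9} = 1.28, so s ≈ 0.13·0.87·(1.28)²/(0.21−0.13)² = 29.0.
At s = 29.0: P(θ<0.21) ≈ 0.893. Adjusting to match 0.9 gives s ≈ 31.39.
So α = 0.13·31.39 ≈ 4.08, β = 0.87·31.39 ≈ 27.31.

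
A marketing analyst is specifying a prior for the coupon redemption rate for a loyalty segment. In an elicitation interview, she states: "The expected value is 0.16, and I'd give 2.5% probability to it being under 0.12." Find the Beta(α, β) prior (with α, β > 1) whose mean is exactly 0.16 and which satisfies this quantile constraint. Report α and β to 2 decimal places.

α ≈ 45.97, β ≈ 241.36

With mean 0.16 fixed, write α = 0.16s, β = 0.84s where s = α+β.
Need P(θ < 0.12) = 0.025 under Beta(0.16s, 0.84s). Normal approximation: (q−m)/√(m(1−m)/s) ≈ z_{0.025} = -1.96, so s ≈ 0.16·0.84·(-1.96)²/(0.12−0.16)² = 322.7.
At s = 322.7: P(θ<0.12) ≈ 0.019. Adjusting to match 0.025 gives s ≈ 287.34.
So α = 0.16·287.34 ≈ 45.97, β = 0.84·287.34 ≈ 241.36.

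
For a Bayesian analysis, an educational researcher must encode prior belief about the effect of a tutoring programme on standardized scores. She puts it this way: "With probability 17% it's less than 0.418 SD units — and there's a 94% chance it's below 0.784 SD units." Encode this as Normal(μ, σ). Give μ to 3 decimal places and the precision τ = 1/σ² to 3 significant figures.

For Normal(μ,σ), the p-quantile is μ + z_p·σ. Here z_{0.17} = -0.9542, z_{0.94} = 1.555.
So 0.418 = μ − 0.9542σ and 0.784 = μ + 1.555σ.
Subtracting: σ = (0.784 − 0.418)/(1.555 − (-0.9542)) = 0.146.
Then μ = 0.418 − (-0.9542)·0.146 = 0.557.
Precision τ = 1/σ² = 1/0.1459² = 47.

μ = 0.557, τ = 47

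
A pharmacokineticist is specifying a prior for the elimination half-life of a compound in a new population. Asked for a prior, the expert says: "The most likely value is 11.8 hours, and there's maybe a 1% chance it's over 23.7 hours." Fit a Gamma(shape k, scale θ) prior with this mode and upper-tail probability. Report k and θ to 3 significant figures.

Gamma(k,θ) with k>1 has mode (k−1)θ, so θ = 11.8/(k−1).
Need P(X < 23.7) = 0.99 with θ tied to k this way. Start at k = 2, θ = 11.8: P(X<23.7) ≈ 0.596.
Too low — raise k to concentrate. Iterating converges to k ≈ 11.1.
Then θ = 11.8/(11.1−1) ≈ 1.17.

k ≈ 11.1, θ ≈ 1.17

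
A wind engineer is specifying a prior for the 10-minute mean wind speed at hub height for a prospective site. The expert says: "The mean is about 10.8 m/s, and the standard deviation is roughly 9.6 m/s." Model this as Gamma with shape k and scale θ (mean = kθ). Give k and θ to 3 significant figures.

For Gamma(k, scale θ): mean = kθ, variance = kθ², so CV = 1/√k.
CV = SD/mean = 9.6/10.8 = 0.8889, hence k = 1/CV² = 1.27.
Then θ = mean/k = 10.8/1.27 = 8.53.

k ≈ 1.27, θ ≈ 8.53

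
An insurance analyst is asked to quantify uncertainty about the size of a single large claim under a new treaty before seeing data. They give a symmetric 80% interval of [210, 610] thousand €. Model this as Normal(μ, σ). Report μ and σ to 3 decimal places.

A symmetric 80% interval runs μ ± z·σ with z = 1.282.
Half-width = 200, so σ = 200/1.282 = 156.061.
μ is the interval midpoint, 410.000.

μ = 410.000, σ = 156.061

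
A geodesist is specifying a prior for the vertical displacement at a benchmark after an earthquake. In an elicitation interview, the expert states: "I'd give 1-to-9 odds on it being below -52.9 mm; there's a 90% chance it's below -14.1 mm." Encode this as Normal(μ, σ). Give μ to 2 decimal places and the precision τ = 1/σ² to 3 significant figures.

μ = -33.50, τ = 0.00436

For Normal(μ,σ), the p-quantile is μ + z_p·σ. Here z_{0.1} = -1.282, z_{0.9} = 1.282.
So -52.9 = μ − 1.282σ and -14.1 = μ + 1.282σ.
Subtracting: σ = (-14.1 − -52.9)/(1.282 − (-1.282)) = 15.14.
Then μ = -52.9 − (-1.282)·15.14 = -33.50.
Precision τ = 1/σ² = 1/15.14² = 0.00436.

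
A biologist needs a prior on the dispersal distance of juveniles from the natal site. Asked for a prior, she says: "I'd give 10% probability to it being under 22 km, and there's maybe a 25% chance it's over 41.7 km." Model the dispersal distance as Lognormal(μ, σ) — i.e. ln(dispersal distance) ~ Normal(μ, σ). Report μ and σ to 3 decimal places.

μ ≈ 3.510, σ ≈ 0.327

If T ~ Lognormal(μ,σ) then ln T ~ Normal(μ,σ), so the p-quantile of ln T is μ + z_p·σ.
ln(22) = 3.091 and ln(41.7) = 3.731; z_{0.1} = -1.282, z_{0.75} = 0.6745.
σ = (3.731 − 3.091)/(0.6745 − (-1.282)) = 0.327.
μ = 3.091 − (-1.282)·0.327 = 3.510.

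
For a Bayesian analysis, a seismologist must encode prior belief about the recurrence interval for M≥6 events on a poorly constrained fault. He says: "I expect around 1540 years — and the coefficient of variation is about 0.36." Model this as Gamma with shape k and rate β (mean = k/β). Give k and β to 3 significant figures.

k ≈ 7.72, β ≈ 0.00501

For Gamma(k, rate β): mean = k/β, variance = k/β², so CV = 1/√k.
CV = 0.36, hence k = 1/CV² = 7.72.
Then β = k/mean = 7.72/1540 = 0.00501.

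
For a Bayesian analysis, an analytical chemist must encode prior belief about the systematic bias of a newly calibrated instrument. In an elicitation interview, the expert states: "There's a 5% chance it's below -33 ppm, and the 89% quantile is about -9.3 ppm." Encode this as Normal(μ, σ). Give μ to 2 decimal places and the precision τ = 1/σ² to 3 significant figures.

μ = -19.42, τ = 0.0147

For Normal(μ,σ), the p-quantile is μ + z_p·σ. Here z_{0.05} = -1.645, z_{0.89} = 1.227.
So -33 = μ − 1.645σ and -9.3 = μ + 1.227σ.
Subtracting: σ = (-9.3 − -33)/(1.227 − (-1.645)) = 8.25.
Then μ = -33 − (-1.645)·8.25 = -19.42.
Precision τ = 1/σ² = 1/8.254² = 0.0147.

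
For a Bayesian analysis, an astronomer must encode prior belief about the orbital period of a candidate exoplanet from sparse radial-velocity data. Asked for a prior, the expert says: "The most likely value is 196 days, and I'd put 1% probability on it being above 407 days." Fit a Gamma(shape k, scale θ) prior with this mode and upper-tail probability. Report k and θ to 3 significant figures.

k ≈ 10.1, θ ≈ 21.5

Gamma(k,θ) with k>1 has mode (k−1)θ, so θ = 196/(k−1).
Need P(X < 407) = 0.99 with θ tied to k this way. Start at k = 2, θ = 196: P(X<407) ≈ 0.614.
Too low — raise k to concentrate. Iterating converges to k ≈ 10.1.
Then θ = 196/(10.1−1) ≈ 21.5.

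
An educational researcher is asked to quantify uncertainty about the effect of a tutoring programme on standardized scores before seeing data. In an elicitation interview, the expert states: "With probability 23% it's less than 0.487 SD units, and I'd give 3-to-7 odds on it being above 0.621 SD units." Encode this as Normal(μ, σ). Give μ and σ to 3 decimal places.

The p-quantile of Normal(μ,σ) is μ + z_p·σ, with z_{0.23} = -0.7388 and z_{0.7} = 0.5244.
Eliminate σ: μ = (z₂·x₁ − z₁·x₂)/(z₂ − z₁) = (0.5244·0.487 − (-0.7388)·0.621)/1.263 = 0.565.
Then σ = (x₂ − x₁)/(z₂ − z₁) = (0.621 − 0.487)/1.263 = 0.106.

μ = 0.565, σ = 0.106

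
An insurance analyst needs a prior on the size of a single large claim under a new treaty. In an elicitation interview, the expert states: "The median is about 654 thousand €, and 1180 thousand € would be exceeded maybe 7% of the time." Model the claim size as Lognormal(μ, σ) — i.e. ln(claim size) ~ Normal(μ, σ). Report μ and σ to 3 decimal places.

If T ~ Lognormal(μ,σ) then ln T ~ Normal(μ,σ), so the p-quantile of ln T is μ + z_p·σ.
ln(654) = 6.483 and ln(1180) = 7.073; z_{0.5} = 0, z_{0.93} = 1.476.
σ = (7.073 − 6.483)/(1.476 − (0)) = 0.400.
μ = 6.483 − (0)·0.400 = 6.483.

μ ≈ 6.483, σ ≈ 0.400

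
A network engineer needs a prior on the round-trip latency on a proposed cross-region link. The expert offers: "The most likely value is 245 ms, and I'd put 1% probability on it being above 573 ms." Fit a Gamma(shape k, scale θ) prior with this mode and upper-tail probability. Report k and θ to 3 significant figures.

Gamma(k,θ) with k>1 has mode (k−1)θ, so θ = 245/(k−1).
Need P(X < 573) = 0.99 with θ tied to k this way. Start at k = 2, θ = 245: P(X<573) ≈ 0.678.
Too low — raise k to concentrate. Iterating converges to k ≈ 7.6.
Then θ = 245/(7.6−1) ≈ 37.1.

k ≈ 7.6, θ ≈ 37.1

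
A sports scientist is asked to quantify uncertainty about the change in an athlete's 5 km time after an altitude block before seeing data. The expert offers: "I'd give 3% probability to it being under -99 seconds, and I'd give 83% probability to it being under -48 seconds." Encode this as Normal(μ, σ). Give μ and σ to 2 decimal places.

The p-quantile of Normal(μ,σ) is μ + z_p·σ, with z_{0.03} = -1.881 and z_{0.83} = 0.9542.
Eliminate σ: μ = (z₂·x₁ − z₁·x₂)/(z₂ − z₁) = (0.9542·-99 − (-1.881)·-48)/2.835 = -65.17.
Then σ = (x₂ − x₁)/(z₂ − z₁) = (-48 − -99)/2.835 = 17.99.

μ = -65.17, σ = 17.99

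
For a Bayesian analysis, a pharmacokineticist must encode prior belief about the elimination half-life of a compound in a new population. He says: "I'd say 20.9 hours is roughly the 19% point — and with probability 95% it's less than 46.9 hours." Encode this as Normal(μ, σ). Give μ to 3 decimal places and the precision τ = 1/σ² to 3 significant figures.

μ = 29.948, τ = 0.00941

For Normal(μ,σ), the p-quantile is μ + z_p·σ. Here z_{0.19} = -0.8779, z_{0.95} = 1.645.
So 20.9 = μ − 0.8779σ and 46.9 = μ + 1.645σ.
Subtracting: σ = (46.9 − 20.9)/(1.645 − (-0.8779)) = 10.306.
Then μ = 20.9 − (-0.8779)·10.306 = 29.948.
Precision τ = 1/σ² = 1/10.31² = 0.00941.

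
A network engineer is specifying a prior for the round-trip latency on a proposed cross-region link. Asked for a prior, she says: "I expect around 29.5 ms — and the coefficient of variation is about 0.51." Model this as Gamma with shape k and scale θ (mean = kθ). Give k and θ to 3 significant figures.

For Gamma(k, scale θ): mean = kθ, variance = kθ², so CV = 1/√k.
CV = 0.51, hence k = 1/CV² = 3.84.
Then θ = mean/k = 29.5/3.84 = 7.67.

k ≈ 3.84, θ ≈ 7.67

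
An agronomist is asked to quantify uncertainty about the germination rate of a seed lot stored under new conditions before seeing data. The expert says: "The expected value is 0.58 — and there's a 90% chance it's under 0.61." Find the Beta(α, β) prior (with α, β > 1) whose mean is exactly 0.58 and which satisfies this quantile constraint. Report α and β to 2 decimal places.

With mean 0.58 fixed, write α = 0.58s, β = 0.42s where s = α+β.
Need P(θ < 0.61) = 0.9 under Beta(0.58s, 0.42s). Normal approximation: (q−m)/√(m(1−m)/s) ≈ z_{0.9} = 1.28, so s ≈ 0.58·0.42·(1.28)²/(0.61−0.58)² = 444.5.
At s = 444.5: P(θ<0.61) ≈ 0.901. Adjusting to match 0.9 gives s ≈ 441.89.
So α = 0.58·441.89 ≈ 256.29, β = 0.42·441.89 ≈ 185.59.

α ≈ 256.29, β ≈ 185.59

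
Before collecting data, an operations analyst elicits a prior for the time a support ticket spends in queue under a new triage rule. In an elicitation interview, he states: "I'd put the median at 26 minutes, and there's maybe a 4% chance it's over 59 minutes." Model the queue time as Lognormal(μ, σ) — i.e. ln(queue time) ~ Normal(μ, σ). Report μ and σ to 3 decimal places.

If T ~ Lognormal(μ,σ) then ln T ~ Normal(μ,σ), so the p-quantile of ln T is μ + z_p·σ.
ln(26) = 3.258 and ln(59) = 4.078; z_{0.5} = 0, z_{0.96} = 1.751.
σ = (4.078 − 3.258)/(1.751 − (0)) = 0.468.
μ = 3.258 − (0)·0.468 = 3.258.

μ ≈ 3.258, σ ≈ 0.468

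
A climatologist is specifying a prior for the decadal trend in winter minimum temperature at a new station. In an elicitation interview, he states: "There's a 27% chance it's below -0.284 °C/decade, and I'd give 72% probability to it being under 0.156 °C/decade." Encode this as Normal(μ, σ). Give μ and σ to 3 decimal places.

The p-quantile of Normal(μ,σ) is μ + z_p·σ, with z_{0.27} = -0.6128 and z_{0.72} = 0.5828.
Eliminate σ: μ = (z₂·x₁ − z₁·x₂)/(z₂ − z₁) = (0.5828·-0.284 − (-0.6128)·0.156)/1.196 = -0.058.
Then σ = (x₂ − x₁)/(z₂ − z₁) = (0.156 − -0.284)/1.196 = 0.368.

μ = -0.058, σ = 0.368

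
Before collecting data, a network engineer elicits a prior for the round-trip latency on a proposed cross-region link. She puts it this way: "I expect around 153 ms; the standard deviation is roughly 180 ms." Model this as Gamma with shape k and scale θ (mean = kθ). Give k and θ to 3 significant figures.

k ≈ 0.722, θ ≈ 212

For Gamma(k, scale θ): mean = kθ, variance = kθ², so CV = 1/√k.
CV = SD/mean = 180/153 = 1.176, hence k = 1/CV² = 0.722.
Then θ = mean/k = 153/0.722 = 212.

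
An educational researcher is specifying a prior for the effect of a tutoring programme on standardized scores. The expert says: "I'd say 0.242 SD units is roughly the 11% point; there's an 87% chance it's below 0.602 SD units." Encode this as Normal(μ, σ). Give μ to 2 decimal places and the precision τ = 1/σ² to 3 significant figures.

μ = 0.43, τ = 42.7

The p-quantile of Normal(μ,σ) is μ + z_p·σ, with z_{0.11} = -1.227 and z_{0.87} = 1.126.
Eliminate σ: μ = (z₂·x₁ − z₁·x₂)/(z₂ − z₁) = (1.126·0.242 − (-1.227)·0.602)/2.353 = 0.43.
Then σ = (x₂ − x₁)/(z₂ − z₁) = (0.602 − 0.242)/2.353 = 0.15.
Precision τ = 1/σ² = 1/0.153² = 42.7.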